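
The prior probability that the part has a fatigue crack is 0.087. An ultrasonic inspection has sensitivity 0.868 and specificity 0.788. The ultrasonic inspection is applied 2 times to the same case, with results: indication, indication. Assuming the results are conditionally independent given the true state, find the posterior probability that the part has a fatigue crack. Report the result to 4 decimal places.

Posterior P(H) ≈ 0.6150

With H the event that the part has a fatigue crack, the joint likelihood of the observed sequence is P(data|H) = 0.868·0.868 = 0.75342 and P(data|¬H) = 0.212·0.212 = 0.044944.
Bayes: P(H|data) = 0.087·0.75342 / (0.087·0.75342 + 0.913·0.044944) = 0.065548/0.10658 = 0.6150.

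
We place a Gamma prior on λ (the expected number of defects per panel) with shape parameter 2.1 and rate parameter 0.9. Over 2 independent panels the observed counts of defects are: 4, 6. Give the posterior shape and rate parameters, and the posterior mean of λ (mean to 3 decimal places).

Posterior: Gamma(shape=12.1, rate=2.9); mean ≈ 4.172

Total count ∑xᵢ = 10 over n = 2 panels.
Gamma is conjugate to the Poisson likelihood: posterior is Gamma(shape = 2.1+10 = 12.1, rate = 0.9+2 = 2.9).
Posterior mean = shape/rate = 12.1/2.9 = 4.172.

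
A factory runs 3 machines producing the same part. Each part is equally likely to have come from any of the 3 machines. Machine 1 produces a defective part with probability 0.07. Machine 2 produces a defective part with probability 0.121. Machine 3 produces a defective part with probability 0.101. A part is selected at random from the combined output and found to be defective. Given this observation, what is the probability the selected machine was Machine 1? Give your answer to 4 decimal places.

Posterior probability ≈ 0.2397

P(defective|M1) = 0.07; P(defective|M2) = 0.121; P(defective|M3) = 0.101.
Prior × likelihood for each source: 0.333333·0.07=0.02333, 0.333333·0.121=0.04033, 0.333333·0.101=0.03367. Summing gives P(defective) = 0.097333.
P(Machine 1 | defective) = 0.02333 / 0.097333 = 0.2397.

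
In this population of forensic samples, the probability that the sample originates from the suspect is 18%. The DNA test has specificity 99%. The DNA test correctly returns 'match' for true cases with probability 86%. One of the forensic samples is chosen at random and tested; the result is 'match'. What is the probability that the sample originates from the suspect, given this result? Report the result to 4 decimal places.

Write H for 'the sample originates from the suspect'. Prior odds H:¬H = 0.18/0.82 = 0.21951. For the 'match' outcome, the likelihood ratio is 0.86/0.01 = 86.000.
Posterior odds = 0.21951 × 86.000 = 18.878, so P(H|E) = 18.878/(1+18.878) = 0.9497.

P(H | E) ≈ 0.9497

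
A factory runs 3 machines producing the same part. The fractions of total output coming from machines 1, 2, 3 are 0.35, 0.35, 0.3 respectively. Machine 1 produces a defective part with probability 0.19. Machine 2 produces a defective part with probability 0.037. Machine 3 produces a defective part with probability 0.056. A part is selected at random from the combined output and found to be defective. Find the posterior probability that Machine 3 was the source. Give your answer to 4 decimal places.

P(defective|M1) = 0.19; P(defective|M2) = 0.037; P(defective|M3) = 0.056.
Prior × likelihood for each source: 0.35·0.19=0.06650, 0.35·0.037=0.01295, 0.3·0.056=0.01680. Summing gives P(defective) = 0.096250.
P(Machine 3 | defective) = 0.01680 / 0.096250 = 0.1745.

Posterior probability ≈ 0.1745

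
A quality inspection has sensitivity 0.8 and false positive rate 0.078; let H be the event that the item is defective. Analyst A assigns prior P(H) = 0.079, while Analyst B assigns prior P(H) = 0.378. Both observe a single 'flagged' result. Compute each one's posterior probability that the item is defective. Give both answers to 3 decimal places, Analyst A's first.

The likelihood ratio for a 'flagged' result is 0.8/0.078 = 10.256.
Analyst A: prior odds 0.079/0.921 = 0.085776; posterior odds 0.87976; posterior probability 0.468.
Analyst B: prior odds 0.378/0.622 = 0.60772; posterior odds 6.2330; posterior probability 0.862.

Analyst A: 0.468; Analyst B: 0.862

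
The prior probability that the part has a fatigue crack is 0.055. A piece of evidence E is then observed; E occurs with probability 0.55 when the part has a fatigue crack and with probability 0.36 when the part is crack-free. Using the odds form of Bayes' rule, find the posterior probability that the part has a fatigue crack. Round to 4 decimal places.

Prior odds = 0.055/(1−0.055) = 0.058201. In log-odds, ln(0.058201) = -2.8439.
Add log likelihood ratio: ln(1.5278) = 0.42381.
Posterior log-odds = -2.4200, so posterior odds = exp(-2.4200) = 0.088918. Converting, P(H|E) = 0.088918/1.0889 = 0.0817.

Posterior probability ≈ 0.0817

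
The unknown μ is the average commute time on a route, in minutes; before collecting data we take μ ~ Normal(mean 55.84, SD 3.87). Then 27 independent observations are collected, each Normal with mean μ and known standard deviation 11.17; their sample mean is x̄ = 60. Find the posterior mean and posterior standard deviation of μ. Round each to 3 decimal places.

Prior precision 1/τ₀² = 1/3.87² = 0.0667695; data precision n/σ² = 27/11.17² = 0.216400.
Posterior precision = 0.0667695 + 0.216400 = 0.283170, giving posterior SD = 1/√0.283170 = 1.879.
Posterior mean = (0.0667695·55.84 + 0.216400·60) / 0.283170 = 59.019.

Posterior mean ≈ 59.019; posterior SD ≈ 1.879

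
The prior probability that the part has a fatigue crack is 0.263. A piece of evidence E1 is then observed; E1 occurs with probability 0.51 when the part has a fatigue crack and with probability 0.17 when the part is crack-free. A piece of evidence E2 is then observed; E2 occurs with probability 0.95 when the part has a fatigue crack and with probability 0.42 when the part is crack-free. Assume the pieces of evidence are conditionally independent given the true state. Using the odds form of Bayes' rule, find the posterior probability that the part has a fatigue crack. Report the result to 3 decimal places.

Posterior probability ≈ 0.708

Prior odds = 0.263/(1−0.263) = 0.35685.
Likelihood ratio for E1 = 0.51/0.17 = 3.0000.
Likelihood ratio for E2 = 0.95/0.42 = 2.2619.
Posterior odds = prior odds × LR₁ × LR₂ = 2.4215.
Posterior probability = odds/(1+odds) = 2.4215/3.4215 = 0.708.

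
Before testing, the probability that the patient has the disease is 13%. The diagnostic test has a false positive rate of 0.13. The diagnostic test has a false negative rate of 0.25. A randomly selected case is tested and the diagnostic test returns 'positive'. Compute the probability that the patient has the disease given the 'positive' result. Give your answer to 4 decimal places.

P(H | E) ≈ 0.4630

Let H be the event that the patient has the disease. P(H) = 0.13, so P(¬H) = 0.87. With E the 'positive' result, P(E|H) = 0.75 and P(E|¬H) = 0.13.
P(E) = 0.75·0.13 + 0.13·0.87 = 0.097500 + 0.11310 = 0.21060.
By Bayes' theorem, P(H|E) = 0.097500 / 0.21060 = 0.4630.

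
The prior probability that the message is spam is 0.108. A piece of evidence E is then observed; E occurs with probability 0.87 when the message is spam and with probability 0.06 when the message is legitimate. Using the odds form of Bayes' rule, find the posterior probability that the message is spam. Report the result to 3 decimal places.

Prior odds = 0.108/(1−0.108) = 0.12108.
Likelihood ratio for E = 0.87/0.06 = 14.500.
Posterior odds = prior odds × LR = 1.7556.
Posterior probability = odds/(1+odds) = 1.7556/2.7556 = 0.637.

Posterior probability ≈ 0.637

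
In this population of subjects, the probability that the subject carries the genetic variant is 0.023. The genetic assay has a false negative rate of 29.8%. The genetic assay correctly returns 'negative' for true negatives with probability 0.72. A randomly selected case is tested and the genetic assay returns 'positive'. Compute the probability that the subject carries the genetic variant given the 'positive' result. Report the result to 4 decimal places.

Let H be the event that the subject carries the genetic variant. P(H) = 0.023, so P(¬H) = 0.977. With E the 'positive' result, P(E|H) = 0.702 and P(E|¬H) = 0.28.
P(E) = 0.702·0.023 + 0.28·0.977 = 0.016146 + 0.27356 = 0.28971.
By Bayes' theorem, P(H|E) = 0.016146 / 0.28971 = 0.0557.

P(H | E) ≈ 0.0557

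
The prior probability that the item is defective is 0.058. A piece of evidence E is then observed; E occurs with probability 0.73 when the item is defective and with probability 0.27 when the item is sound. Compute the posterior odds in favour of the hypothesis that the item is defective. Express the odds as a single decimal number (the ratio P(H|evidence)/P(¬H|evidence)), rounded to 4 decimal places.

Posterior odds ≈ 0.1665

Prior odds = 0.058/(1−0.058) = 0.061571.
Likelihood ratio for E = 0.73/0.27 = 2.7037.
Posterior odds = prior odds × LR = 0.16647.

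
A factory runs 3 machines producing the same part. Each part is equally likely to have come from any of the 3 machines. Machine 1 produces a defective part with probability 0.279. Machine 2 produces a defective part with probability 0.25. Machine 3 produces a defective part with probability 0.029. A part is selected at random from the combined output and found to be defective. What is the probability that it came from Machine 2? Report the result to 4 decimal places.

P(defective|M1) = 0.279; P(defective|M2) = 0.25; P(defective|M3) = 0.029.
Prior × likelihood for each source: 0.333333·0.279=0.09300, 0.333333·0.25=0.08333, 0.333333·0.029=0.009667. Summing gives P(defective) = 0.18600.
P(Machine 2 | defective) = 0.08333 / 0.18600 = 0.4480.

Posterior probability ≈ 0.4480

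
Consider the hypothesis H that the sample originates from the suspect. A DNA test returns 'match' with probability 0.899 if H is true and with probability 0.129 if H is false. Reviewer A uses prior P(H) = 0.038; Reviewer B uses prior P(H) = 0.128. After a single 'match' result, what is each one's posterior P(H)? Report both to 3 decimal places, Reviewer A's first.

P('+'|H) = 0.899, P('+'|¬H) = 0.129.
Reviewer A: numerator 0.899·0.038 = 0.034162; evidence = 0.034162+0.129·0.962 = 0.15826; posterior = 0.216.
Reviewer B: numerator 0.899·0.128 = 0.11507; evidence = 0.11507+0.129·0.872 = 0.22756; posterior = 0.506.

Reviewer A: 0.216; Reviewer B: 0.506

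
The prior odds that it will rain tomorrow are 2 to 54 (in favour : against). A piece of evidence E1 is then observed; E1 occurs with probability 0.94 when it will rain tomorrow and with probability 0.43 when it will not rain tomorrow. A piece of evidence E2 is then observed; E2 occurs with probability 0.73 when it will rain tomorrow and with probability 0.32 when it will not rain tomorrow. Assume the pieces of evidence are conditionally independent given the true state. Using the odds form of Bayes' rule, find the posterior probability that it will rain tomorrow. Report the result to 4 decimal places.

Prior odds = 2/54 = 0.037037. In log-odds, ln(0.037037) = -3.2958.
Add log likelihood ratios: ln(2.1860) + ln(2.2812) = 1.6068.
Posterior log-odds = -1.6890, so posterior odds = exp(-1.6890) = 0.18470. Converting, P(H|E) = 0.18470/1.1847 = 0.1559.

Posterior probability ≈ 0.1559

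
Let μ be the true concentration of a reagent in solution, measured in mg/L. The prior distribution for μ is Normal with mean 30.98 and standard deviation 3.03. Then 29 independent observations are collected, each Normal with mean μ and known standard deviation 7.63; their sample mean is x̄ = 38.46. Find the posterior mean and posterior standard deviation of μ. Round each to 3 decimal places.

Posterior mean ≈ 37.118; posterior SD ≈ 1.283

With known σ, the Normal prior is conjugate. Weight on the data is w = (n/σ²)/(n/σ² + 1/τ₀²) = 0.498137/(0.498137+0.108922) = 0.82057.
Posterior mean = w·x̄ + (1−w)·μ₀ = 0.82057·38.46 + 0.17943·30.98 = 37.118. Posterior variance = 1/(0.498137+0.108922) = 1.64729, so SD = 1.283.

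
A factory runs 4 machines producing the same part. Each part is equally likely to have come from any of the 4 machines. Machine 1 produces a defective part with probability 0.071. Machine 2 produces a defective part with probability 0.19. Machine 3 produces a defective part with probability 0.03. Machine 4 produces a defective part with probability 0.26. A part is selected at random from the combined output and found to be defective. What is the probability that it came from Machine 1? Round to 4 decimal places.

Posterior probability ≈ 0.1289

P(defective|M1) = 0.071; P(defective|M2) = 0.19; P(defective|M3) = 0.03; P(defective|M4) = 0.26.
Prior × likelihood for each source: 0.25·0.071=0.01775, 0.25·0.19=0.04750, 0.25·0.03=0.007500, 0.25·0.26=0.06500. Summing gives P(defective) = 0.13775.
P(Machine 1 | defective) = 0.01775 / 0.13775 = 0.1289.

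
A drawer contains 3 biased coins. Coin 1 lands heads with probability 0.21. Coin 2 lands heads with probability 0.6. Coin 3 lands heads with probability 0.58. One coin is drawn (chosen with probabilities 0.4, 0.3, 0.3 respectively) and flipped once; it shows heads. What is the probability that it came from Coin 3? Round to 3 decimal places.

Tabulate prior·likelihood by source: [1] prior 0.4, lik 0.21, product 0.08400; [2] prior 0.3, lik 0.6, product 0.1800; [3] prior 0.3, lik 0.58, product 0.1740.
Normalizing constant = 0.43800; the posterior for Coin 3 is its product over the sum, 0.1740/0.43800 = 0.397.

Posterior probability ≈ 0.397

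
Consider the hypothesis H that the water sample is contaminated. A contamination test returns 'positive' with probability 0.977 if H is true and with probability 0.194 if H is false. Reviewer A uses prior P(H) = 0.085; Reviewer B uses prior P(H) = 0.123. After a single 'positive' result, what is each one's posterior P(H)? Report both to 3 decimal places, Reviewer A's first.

P('+'|H) = 0.977, P('+'|¬H) = 0.194.
Reviewer A: numerator 0.977·0.085 = 0.083045; evidence = 0.083045+0.194·0.915 = 0.26055; posterior = 0.319.
Reviewer B: numerator 0.977·0.123 = 0.12017; evidence = 0.12017+0.194·0.877 = 0.29031; posterior = 0.414.

Reviewer A: 0.319; Reviewer B: 0.414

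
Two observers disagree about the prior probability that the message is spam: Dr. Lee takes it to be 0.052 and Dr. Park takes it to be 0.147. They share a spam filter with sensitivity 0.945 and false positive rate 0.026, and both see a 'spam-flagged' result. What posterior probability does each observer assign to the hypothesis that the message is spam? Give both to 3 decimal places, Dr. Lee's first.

Dr. Lee: 0.666; Dr. Park: 0.862

The likelihood ratio for a 'spam-flagged' result is 0.945/0.026 = 36.346.
Dr. Lee: prior odds 0.052/0.948 = 0.054852; posterior odds 1.9937; posterior probability 0.666.
Dr. Park: prior odds 0.147/0.853 = 0.17233; posterior odds 6.2636; posterior probability 0.862.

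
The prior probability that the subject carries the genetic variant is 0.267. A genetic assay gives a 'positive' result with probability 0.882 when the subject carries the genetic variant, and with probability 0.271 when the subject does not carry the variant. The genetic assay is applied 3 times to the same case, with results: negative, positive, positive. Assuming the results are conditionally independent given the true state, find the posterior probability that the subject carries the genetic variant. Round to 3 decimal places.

Let H be the event that the subject carries the genetic variant; start with P(H) = 0.267. P('positive'|H) = 0.882, P('positive'|¬H) = 0.271.
Update on result 1 ('negative'): P(H) ← 0.118·0.2670 / (0.118·0.2670 + 0.729·0.7330) = 0.031506/0.56586 = 0.0557.
Update on result 2 ('positive'): P(H) ← 0.882·0.0557 / (0.882·0.0557 + 0.271·0.9443) = 0.049108/0.30502 = 0.1610.
Update on result 3 ('positive'): P(H) ← 0.882·0.1610 / (0.882·0.1610 + 0.271·0.8390) = 0.14200/0.36937 = 0.3844.

Posterior P(H) ≈ 0.384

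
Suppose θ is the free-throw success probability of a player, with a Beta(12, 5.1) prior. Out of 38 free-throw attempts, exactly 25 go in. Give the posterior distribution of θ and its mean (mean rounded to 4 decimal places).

Observing 25 successes and 13 failures updates Beta(12, 5.1) by adding the success and failure counts to the two shape parameters: α = 12+25 = 37, β = 5.1+13 = 18.1.
E[θ | data] = 37/(37+18.1) = 0.6715.

Posterior: Beta(37, 18.1); mean ≈ 0.6715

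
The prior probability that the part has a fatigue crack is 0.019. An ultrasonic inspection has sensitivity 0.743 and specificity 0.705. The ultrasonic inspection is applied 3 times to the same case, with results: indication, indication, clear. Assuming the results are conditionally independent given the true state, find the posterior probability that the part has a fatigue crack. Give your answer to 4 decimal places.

Posterior P(H) ≈ 0.0429

Let H be the event that the part has a fatigue crack; start with P(H) = 0.019. P('indication'|H) = 0.743, P('indication'|¬H) = 0.295.
Update on result 1 ('indication'): P(H) ← 0.743·0.0190 / (0.743·0.0190 + 0.295·0.9810) = 0.014117/0.30351 = 0.0465.
Update on result 2 ('indication'): P(H) ← 0.743·0.0465 / (0.743·0.0465 + 0.295·0.9535) = 0.034559/0.31584 = 0.1094.
Update on result 3 ('clear'): P(H) ← 0.257·0.1094 / (0.257·0.1094 + 0.705·0.8906) = 0.028121/0.65598 = 0.0429.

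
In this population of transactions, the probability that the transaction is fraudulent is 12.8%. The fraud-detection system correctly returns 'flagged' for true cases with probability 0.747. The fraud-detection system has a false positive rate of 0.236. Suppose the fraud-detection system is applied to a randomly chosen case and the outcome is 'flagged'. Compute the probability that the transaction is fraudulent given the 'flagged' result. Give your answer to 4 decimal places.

P(H | E) ≈ 0.3172

Let H be the event that the transaction is fraudulent. P(H) = 0.128, so P(¬H) = 0.872. With E the 'flagged' result, P(E|H) = 0.747 and P(E|¬H) = 0.236.
P(E) = 0.747·0.128 + 0.236·0.872 = 0.095616 + 0.20579 = 0.30141.
By Bayes' theorem, P(H|E) = 0.095616 / 0.30141 = 0.3172.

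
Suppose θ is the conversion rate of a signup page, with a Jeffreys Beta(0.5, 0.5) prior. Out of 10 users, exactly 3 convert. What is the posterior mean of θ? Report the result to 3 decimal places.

Posterior mean ≈ 0.318

The binomial likelihood is conjugate to the Beta prior: with 3 successes and 7 failures, the posterior is Beta(0.5+3, 0.5+7) = Beta(3.5, 7.5).
E[θ | data] = 3.5/(3.5+7.5) = 0.318.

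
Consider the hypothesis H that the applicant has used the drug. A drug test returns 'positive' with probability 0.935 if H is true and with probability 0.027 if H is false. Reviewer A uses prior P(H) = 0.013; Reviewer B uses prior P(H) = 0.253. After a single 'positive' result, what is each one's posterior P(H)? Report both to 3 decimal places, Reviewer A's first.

Reviewer A: 0.313; Reviewer B: 0.921

The likelihood ratio for a 'positive' result is 0.935/0.027 = 34.630.
Reviewer A: prior odds 0.013/0.987 = 0.013171; posterior odds 0.45611; posterior probability 0.313.
Reviewer B: prior odds 0.253/0.747 = 0.33869; posterior odds 11.729; posterior probability 0.921.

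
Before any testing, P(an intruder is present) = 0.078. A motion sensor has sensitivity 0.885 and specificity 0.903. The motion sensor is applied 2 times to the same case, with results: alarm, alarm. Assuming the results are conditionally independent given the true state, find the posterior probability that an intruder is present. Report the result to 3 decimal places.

Posterior P(H) ≈ 0.876

Let H be the event that an intruder is present; start with P(H) = 0.078. P('alarm'|H) = 0.885, P('alarm'|¬H) = 0.097.
Update on result 1 ('alarm'): P(H) ← 0.885·0.0780 / (0.885·0.0780 + 0.097·0.9220) = 0.069030/0.15846 = 0.4356.
Update on result 2 ('alarm'): P(H) ← 0.885·0.4356 / (0.885·0.4356 + 0.097·0.5644) = 0.38552/0.44027 = 0.8757.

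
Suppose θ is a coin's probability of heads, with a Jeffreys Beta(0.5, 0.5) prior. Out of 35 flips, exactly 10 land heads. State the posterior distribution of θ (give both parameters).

The binomial likelihood is conjugate to the Beta prior: with 10 successes and 25 failures, the posterior is Beta(0.5+10, 0.5+25) = Beta(10.5, 25.5).

Posterior: Beta(10.5, 25.5)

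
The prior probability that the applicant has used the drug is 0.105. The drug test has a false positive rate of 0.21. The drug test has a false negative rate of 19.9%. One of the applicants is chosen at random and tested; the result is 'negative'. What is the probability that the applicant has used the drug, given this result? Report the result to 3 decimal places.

Let H be the event that the applicant has used the drug. P(H) = 0.105, so P(¬H) = 0.895. With E the 'negative' result, P(E|H) = 0.199 and P(E|¬H) = 0.79.
P(E) = 0.199·0.105 + 0.79·0.895 = 0.020895 + 0.70705 = 0.72795.
By Bayes' theorem, P(H|E) = 0.020895 / 0.72795 = 0.029.

P(H | E) ≈ 0.029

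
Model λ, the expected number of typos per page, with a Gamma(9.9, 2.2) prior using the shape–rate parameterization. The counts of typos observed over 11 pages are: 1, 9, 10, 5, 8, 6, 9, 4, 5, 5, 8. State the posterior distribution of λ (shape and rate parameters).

Total count ∑xᵢ = 70 over n = 11 pages.
Gamma is conjugate to the Poisson likelihood: posterior is Gamma(shape = 9.9+70 = 79.9, rate = 2.2+11 = 13.2).

Posterior: Gamma(shape=79.9, rate=13.2)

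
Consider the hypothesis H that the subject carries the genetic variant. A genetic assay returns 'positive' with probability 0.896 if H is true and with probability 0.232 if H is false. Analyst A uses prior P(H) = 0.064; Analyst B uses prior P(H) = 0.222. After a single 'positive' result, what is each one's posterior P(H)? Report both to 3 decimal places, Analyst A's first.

P('+'|H) = 0.896, P('+'|¬H) = 0.232.
Analyst A: numerator 0.896·0.064 = 0.057344; evidence = 0.057344+0.232·0.936 = 0.27450; posterior = 0.209.
Analyst B: numerator 0.896·0.222 = 0.19891; evidence = 0.19891+0.232·0.778 = 0.37941; posterior = 0.524.

Analyst A: 0.209; Analyst B: 0.524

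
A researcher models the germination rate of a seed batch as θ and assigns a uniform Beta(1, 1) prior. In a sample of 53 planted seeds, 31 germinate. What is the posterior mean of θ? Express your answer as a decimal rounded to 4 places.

Posterior mean ≈ 0.5818

Observing 31 successes and 22 failures updates Beta(1, 1) by adding the success and failure counts to the two shape parameters: α = 1+31 = 32, β = 1+22 = 23.
E[θ | data] = 32/(32+23) = 0.5818.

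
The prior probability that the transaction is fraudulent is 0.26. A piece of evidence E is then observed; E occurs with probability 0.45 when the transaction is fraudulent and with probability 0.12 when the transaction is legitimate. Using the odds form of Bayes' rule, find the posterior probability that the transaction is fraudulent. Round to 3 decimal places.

Posterior probability ≈ 0.569

Prior odds = 0.26/(1−0.26) = 0.35135. In log-odds, ln(0.35135) = -1.0460.
Add log likelihood ratio: ln(3.7500) = 1.3218.
Posterior log-odds = 0.27579, so posterior odds = exp(0.27579) = 1.3176. Converting, P(H|E) = 1.3176/2.3176 = 0.569.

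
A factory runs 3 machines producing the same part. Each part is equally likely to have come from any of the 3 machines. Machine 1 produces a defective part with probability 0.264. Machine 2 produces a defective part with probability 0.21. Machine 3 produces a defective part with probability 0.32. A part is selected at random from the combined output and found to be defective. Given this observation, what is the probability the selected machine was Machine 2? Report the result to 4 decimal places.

Tabulate prior·likelihood by source: [1] prior 0.333333, lik 0.264, product 0.08800; [2] prior 0.333333, lik 0.21, product 0.07000; [3] prior 0.333333, lik 0.32, product 0.1067.
Normalizing constant = 0.26467; the posterior for Machine 2 is its product over the sum, 0.07000/0.26467 = 0.2645.

Posterior probability ≈ 0.2645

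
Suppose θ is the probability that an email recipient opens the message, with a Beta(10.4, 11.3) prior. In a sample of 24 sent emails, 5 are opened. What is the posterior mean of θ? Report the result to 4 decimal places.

Observing 5 successes and 19 failures updates Beta(10.4, 11.3) by adding the success and failure counts to the two shape parameters: α = 10.4+5 = 15.4, β = 11.3+19 = 30.3.
Posterior mean = α/(α+β) = 15.4/45.7 = 0.3370.

Posterior mean ≈ 0.3370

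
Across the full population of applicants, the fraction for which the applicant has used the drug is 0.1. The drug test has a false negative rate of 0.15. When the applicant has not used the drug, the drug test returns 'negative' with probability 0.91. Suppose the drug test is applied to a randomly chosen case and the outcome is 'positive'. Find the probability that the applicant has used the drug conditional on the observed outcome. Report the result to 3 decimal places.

P(H | E) ≈ 0.512

Let H be the event that the applicant has used the drug. P(H) = 0.1, so P(¬H) = 0.9. With E the 'positive' result, P(E|H) = 0.85 and P(E|¬H) = 0.09.
P(E) = 0.85·0.1 + 0.09·0.9 = 0.085000 + 0.081000 = 0.16600.
By Bayes' theorem, P(H|E) = 0.085000 / 0.16600 = 0.512.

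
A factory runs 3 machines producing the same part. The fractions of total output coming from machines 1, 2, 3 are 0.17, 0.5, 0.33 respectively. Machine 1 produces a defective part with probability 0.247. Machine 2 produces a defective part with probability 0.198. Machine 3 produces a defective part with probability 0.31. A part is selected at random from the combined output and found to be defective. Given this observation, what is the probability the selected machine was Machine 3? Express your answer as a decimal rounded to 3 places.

Tabulate prior·likelihood by source: [1] prior 0.17, lik 0.247, product 0.04199; [2] prior 0.5, lik 0.198, product 0.09900; [3] prior 0.33, lik 0.31, product 0.1023.
Normalizing constant = 0.24329; the posterior for Machine 3 is its product over the sum, 0.1023/0.24329 = 0.420.

Posterior probability ≈ 0.420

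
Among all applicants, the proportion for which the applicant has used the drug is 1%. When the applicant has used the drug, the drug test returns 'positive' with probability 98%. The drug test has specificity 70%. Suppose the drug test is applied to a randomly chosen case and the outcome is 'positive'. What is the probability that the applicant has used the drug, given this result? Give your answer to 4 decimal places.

Let H be the event that the applicant has used the drug. P(H) = 0.01, so P(¬H) = 0.99. With E the 'positive' result, P(E|H) = 0.98 and P(E|¬H) = 0.3.
P(E) = 0.98·0.01 + 0.3·0.99 = 0.0098000 + 0.29700 = 0.30680.
By Bayes' theorem, P(H|E) = 0.0098000 / 0.30680 = 0.0319.

P(H | E) ≈ 0.0319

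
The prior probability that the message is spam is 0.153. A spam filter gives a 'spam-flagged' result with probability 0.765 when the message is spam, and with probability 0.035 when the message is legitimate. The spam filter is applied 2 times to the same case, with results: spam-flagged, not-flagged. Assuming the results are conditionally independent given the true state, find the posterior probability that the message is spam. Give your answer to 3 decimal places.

Posterior P(H) ≈ 0.490

Let H be the event that the message is spam; start with P(H) = 0.153. P('spam-flagged'|H) = 0.765, P('spam-flagged'|¬H) = 0.035.
Update on result 1 ('spam-flagged'): P(H) ← 0.765·0.1530 / (0.765·0.1530 + 0.035·0.8470) = 0.11704/0.14669 = 0.7979.
Update on result 2 ('not-flagged'): P(H) ← 0.235·0.7979 / (0.235·0.7979 + 0.965·0.2021) = 0.18751/0.38253 = 0.4902.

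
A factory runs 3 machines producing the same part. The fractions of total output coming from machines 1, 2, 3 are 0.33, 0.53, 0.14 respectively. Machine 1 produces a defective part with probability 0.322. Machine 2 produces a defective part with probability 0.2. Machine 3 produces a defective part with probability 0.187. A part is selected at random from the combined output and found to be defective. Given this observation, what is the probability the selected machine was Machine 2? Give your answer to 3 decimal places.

Tabulate prior·likelihood by source: [1] prior 0.33, lik 0.322, product 0.1063; [2] prior 0.53, lik 0.2, product 0.1060; [3] prior 0.14, lik 0.187, product 0.02618.
Normalizing constant = 0.23844; the posterior for Machine 2 is its product over the sum, 0.1060/0.23844 = 0.445.

Posterior probability ≈ 0.445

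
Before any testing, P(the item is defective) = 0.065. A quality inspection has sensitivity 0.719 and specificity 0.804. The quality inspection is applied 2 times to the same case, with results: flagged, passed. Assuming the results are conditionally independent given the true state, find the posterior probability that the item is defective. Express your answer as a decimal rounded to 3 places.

Posterior P(H) ≈ 0.082

Let H be the event that the item is defective; start with P(H) = 0.065. P('flagged'|H) = 0.719, P('flagged'|¬H) = 0.196.
Update on result 1 ('flagged'): P(H) ← 0.719·0.0650 / (0.719·0.0650 + 0.196·0.9350) = 0.046735/0.23000 = 0.2032.
Update on result 2 ('passed'): P(H) ← 0.281·0.2032 / (0.281·0.2032 + 0.804·0.7968) = 0.057099/0.69773 = 0.0818.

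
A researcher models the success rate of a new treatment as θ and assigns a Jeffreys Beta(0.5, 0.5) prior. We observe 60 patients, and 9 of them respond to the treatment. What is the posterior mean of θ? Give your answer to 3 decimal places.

The binomial likelihood is conjugate to the Beta prior: with 9 successes and 51 failures, the posterior is Beta(0.5+9, 0.5+51) = Beta(9.5, 51.5).
E[θ | data] = 9.5/(9.5+51.5) = 0.156.

Posterior mean ≈ 0.156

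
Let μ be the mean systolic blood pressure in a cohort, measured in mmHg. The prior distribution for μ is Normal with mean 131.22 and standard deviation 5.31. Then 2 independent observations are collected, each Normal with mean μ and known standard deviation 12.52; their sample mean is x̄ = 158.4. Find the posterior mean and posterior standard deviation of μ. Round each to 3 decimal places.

Prior precision 1/τ₀² = 1/5.31² = 0.0354659; data precision n/σ² = 2/12.52² = 0.0127591.
Posterior precision = 0.0354659 + 0.0127591 = 0.0482250, giving posterior SD = 1/√0.0482250 = 4.554.
Posterior mean = (0.0354659·131.22 + 0.0127591·158.4) / 0.0482250 = 138.411.

Posterior mean ≈ 138.411; posterior SD ≈ 4.554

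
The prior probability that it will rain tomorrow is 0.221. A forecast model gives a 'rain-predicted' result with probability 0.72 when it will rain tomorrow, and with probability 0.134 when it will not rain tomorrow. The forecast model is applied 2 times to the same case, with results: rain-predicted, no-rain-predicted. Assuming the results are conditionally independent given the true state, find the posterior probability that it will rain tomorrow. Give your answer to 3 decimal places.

Posterior P(H) ≈ 0.330

With H the event that it will rain tomorrow, the joint likelihood of the observed sequence is P(data|H) = 0.72·0.28 = 0.20160 and P(data|¬H) = 0.134·0.866 = 0.11604.
Bayes: P(H|data) = 0.221·0.20160 / (0.221·0.20160 + 0.779·0.11604) = 0.044554/0.13495 = 0.3301.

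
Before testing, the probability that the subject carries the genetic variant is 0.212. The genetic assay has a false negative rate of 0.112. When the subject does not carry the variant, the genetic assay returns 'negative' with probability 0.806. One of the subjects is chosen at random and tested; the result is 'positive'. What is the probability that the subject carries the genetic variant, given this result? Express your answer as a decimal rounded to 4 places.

P(H | E) ≈ 0.5519

Let H be the event that the subject carries the genetic variant. P(H) = 0.212, so P(¬H) = 0.788. With E the 'positive' result, P(E|H) = 0.888 and P(E|¬H) = 0.194.
P(E) = 0.888·0.212 + 0.194·0.788 = 0.18826 + 0.15287 = 0.34113.
By Bayes' theorem, P(H|E) = 0.18826 / 0.34113 = 0.5519.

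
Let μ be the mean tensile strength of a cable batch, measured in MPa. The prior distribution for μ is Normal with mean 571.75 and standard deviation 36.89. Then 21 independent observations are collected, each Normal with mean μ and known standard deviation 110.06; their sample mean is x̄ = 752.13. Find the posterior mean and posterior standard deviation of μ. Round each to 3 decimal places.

Posterior mean ≈ 698.434; posterior SD ≈ 20.127

Prior precision 1/τ₀² = 1/36.89² = 0.00073482; data precision n/σ² = 21/110.06² = 0.00173365.
Posterior precision = 0.00073482 + 0.00173365 = 0.00246847, giving posterior SD = 1/√0.00246847 = 20.127.
Posterior mean = (0.00073482·571.75 + 0.00173365·752.13) / 0.00246847 = 698.434.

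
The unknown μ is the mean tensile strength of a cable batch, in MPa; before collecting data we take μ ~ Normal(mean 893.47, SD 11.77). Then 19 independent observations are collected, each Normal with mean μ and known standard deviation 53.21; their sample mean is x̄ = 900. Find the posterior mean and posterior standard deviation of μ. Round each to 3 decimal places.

Prior precision 1/τ₀² = 1/11.77² = 0.00721850; data precision n/σ² = 19/53.21² = 0.00671069.
Posterior precision = 0.00721850 + 0.00671069 = 0.0139292, giving posterior SD = 1/√0.0139292 = 8.473.
Posterior mean = (0.00721850·893.47 + 0.00671069·900) / 0.0139292 = 896.616.

Posterior mean ≈ 896.616; posterior SD ≈ 8.473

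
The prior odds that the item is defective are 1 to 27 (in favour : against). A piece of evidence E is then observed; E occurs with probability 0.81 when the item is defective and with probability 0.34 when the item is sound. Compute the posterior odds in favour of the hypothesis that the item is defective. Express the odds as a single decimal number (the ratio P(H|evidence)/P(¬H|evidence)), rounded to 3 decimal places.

Prior odds = 1/27 = 0.037037. In log-odds, ln(0.037037) = -3.2958.
Add log likelihood ratio: ln(2.3824) = 0.86809.
Posterior log-odds = -2.4277, so posterior odds = exp(-2.4277) = 0.088235.

Posterior odds ≈ 0.088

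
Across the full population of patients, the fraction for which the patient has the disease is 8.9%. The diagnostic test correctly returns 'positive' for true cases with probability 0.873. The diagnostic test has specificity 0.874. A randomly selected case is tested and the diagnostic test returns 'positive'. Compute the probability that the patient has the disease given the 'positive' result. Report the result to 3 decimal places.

P(H | E) ≈ 0.404

Write H for 'the patient has the disease'. Prior odds H:¬H = 0.089/0.911 = 0.097695. For the 'positive' outcome, the likelihood ratio is 0.873/0.126 = 6.9286.
Posterior odds = 0.097695 × 6.9286 = 0.67689, so P(H|E) = 0.67689/(1+0.67689) = 0.404.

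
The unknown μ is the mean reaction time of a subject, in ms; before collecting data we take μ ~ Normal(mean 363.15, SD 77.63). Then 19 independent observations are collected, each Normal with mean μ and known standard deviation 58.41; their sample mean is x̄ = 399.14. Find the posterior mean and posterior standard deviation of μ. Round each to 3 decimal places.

Posterior mean ≈ 398.099; posterior SD ≈ 13.205

Prior precision 1/τ₀² = 1/77.63² = 0.00016594; data precision n/σ² = 19/58.41² = 0.00556903.
Posterior precision = 0.00016594 + 0.00556903 = 0.00573496, giving posterior SD = 1/√0.00573496 = 13.205.
Posterior mean = (0.00016594·363.15 + 0.00556903·399.14) / 0.00573496 = 398.099.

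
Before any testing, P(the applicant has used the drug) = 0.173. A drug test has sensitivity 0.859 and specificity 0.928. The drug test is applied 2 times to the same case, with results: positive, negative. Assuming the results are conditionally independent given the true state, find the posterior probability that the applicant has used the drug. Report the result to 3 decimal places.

Posterior P(H) ≈ 0.275

Let H be the event that the applicant has used the drug; start with P(H) = 0.173. P('positive'|H) = 0.859, P('positive'|¬H) = 0.072.
Update on result 1 ('positive'): P(H) ← 0.859·0.1730 / (0.859·0.1730 + 0.072·0.8270) = 0.14861/0.20815 = 0.7139.
Update on result 2 ('negative'): P(H) ← 0.141·0.7139 / (0.141·0.7139 + 0.928·0.2861) = 0.10067/0.36613 = 0.2749.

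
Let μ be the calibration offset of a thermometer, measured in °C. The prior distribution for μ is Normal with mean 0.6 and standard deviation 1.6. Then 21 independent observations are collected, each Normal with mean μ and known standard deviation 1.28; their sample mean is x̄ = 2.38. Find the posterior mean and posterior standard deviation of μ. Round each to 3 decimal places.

Posterior mean ≈ 2.327; posterior SD ≈ 0.275

Prior precision 1/τ₀² = 1/1.6² = 0.390625; data precision n/σ² = 21/1.28² = 12.8174.
Posterior precision = 0.390625 + 12.8174 = 13.2080, giving posterior SD = 1/√13.2080 = 0.275.
Posterior mean = (0.390625·0.6 + 12.8174·2.38) / 13.2080 = 2.327.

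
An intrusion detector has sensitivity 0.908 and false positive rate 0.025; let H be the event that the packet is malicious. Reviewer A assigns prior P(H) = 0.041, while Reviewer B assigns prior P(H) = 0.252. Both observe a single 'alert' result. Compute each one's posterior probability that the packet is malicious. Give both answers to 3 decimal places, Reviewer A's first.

The likelihood ratio for an 'alert' result is 0.908/0.025 = 36.320.
Reviewer A: prior odds 0.041/0.959 = 0.042753; posterior odds 1.5528; posterior probability 0.608.
Reviewer B: prior odds 0.252/0.748 = 0.33690; posterior odds 12.236; posterior probability 0.924.

Reviewer A: 0.608; Reviewer B: 0.924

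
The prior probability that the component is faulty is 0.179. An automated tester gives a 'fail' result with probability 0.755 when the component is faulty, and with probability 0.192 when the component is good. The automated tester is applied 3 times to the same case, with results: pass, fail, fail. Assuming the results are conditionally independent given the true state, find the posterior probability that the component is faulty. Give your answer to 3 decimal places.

Posterior P(H) ≈ 0.506

With H the event that the component is faulty, the joint likelihood of the observed sequence is P(data|H) = 0.245·0.755·0.755 = 0.13966 and P(data|¬H) = 0.808·0.192·0.192 = 0.029786.
Bayes: P(H|data) = 0.179·0.13966 / (0.179·0.13966 + 0.821·0.029786) = 0.024998/0.049453 = 0.5055.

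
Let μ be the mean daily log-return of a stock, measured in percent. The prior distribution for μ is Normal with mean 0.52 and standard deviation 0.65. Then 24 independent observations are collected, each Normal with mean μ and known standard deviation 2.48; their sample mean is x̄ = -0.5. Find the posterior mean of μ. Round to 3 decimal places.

Prior precision 1/τ₀² = 1/0.65² = 2.36686; data precision n/σ² = 24/2.48² = 3.90219.
Posterior precision = 2.36686 + 3.90219 = 6.26905.
Posterior mean = (2.36686·0.52 + 3.90219·-0.5) / 6.26905 = -0.115.

Posterior mean ≈ -0.115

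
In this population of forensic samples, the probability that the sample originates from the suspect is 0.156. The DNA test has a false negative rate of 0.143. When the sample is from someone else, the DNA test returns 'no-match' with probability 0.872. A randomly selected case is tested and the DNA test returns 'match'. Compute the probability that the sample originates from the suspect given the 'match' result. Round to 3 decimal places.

Write H for 'the sample originates from the suspect'. Prior odds H:¬H = 0.156/0.844 = 0.18483. For the 'match' outcome, the likelihood ratio is 0.857/0.128 = 6.6953.
Posterior odds = 0.18483 × 6.6953 = 1.2375, so P(H|E) = 1.2375/(1+1.2375) = 0.553.

P(H | E) ≈ 0.553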